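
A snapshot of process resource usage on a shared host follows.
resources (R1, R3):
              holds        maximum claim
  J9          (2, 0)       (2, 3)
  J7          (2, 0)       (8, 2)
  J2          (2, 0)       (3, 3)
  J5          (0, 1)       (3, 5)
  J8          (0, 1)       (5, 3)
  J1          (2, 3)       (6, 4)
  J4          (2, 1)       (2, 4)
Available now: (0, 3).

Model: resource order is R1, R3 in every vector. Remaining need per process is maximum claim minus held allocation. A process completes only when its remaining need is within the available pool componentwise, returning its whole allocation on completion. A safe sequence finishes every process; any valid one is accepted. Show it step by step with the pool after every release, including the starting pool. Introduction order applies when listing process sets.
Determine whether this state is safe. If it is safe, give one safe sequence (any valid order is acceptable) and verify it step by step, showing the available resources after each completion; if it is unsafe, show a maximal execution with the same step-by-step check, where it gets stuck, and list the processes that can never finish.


SAFE, for example via the order J4, J2, J9, J8, J1, J7, J5.
Key observation: at J4 the run first touches a limit — (0, 3) against (0, 3), exact on a resource it actually requests.
Check, step by step:
  pool = (0, 3)
  run J4 (needs (0, 3), free (0, 3)); after release of (2, 1) the pool is (2, 4)
  run J2 (needs (1, 3), free (2, 4)); after release of (2, 0) the pool is (4, 4)
  run J9 (needs (0, 3), free (4, 4)); after release of (2, 0) the pool is (6, 4)
  run J8 (needs (5, 2), free (6, 4)); after release of (0, 1) the pool is (6, 5)
  run J1 (needs (4, 1), free (6, 5)); after release of (2, 3) the pool is (8, 8)
  run J7 (needs (6, 2), free (8, 8)); after release of (2, 0) the pool is (10, 8)
  run J5 (needs (3, 4), free (10, 8)); after release of (0, 1) the pool is (10, 9)


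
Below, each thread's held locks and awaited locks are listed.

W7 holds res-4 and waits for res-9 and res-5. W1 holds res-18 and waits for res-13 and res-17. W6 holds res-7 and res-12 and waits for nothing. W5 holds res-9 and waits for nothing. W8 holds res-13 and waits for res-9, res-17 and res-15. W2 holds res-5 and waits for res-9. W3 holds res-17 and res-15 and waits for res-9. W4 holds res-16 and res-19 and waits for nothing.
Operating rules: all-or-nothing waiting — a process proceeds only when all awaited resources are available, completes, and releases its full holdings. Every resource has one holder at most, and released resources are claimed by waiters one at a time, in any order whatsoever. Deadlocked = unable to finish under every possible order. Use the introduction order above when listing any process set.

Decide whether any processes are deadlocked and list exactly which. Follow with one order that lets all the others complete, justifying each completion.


Nothing here is deadlocked.
Key observation: although several processes wait, no cycle exists — each chain bottoms out at a free runner.
One completion order for the rest: W5, W2, W3, W8, W1, W6, W7, W4.
Walking it through:
  W5 waits on nothing -> runs at once and releases res-9
  W2 waits on res-9 — all released -> runs and releases res-5
  W3 waits on res-9 — all released -> runs and releases res-17 and res-15
  W8 waits on res-9, res-17 and res-15 — all released -> runs and releases res-13
  W1 waits on res-13 and res-17 — all released -> runs and releases res-18
  W6 waits on nothing -> runs at once and releases res-7 and res-12
  W7 waits on res-9 and res-5 — all released -> runs and releases res-4
  W4 waits on nothing -> runs at once and releases res-16 and res-19


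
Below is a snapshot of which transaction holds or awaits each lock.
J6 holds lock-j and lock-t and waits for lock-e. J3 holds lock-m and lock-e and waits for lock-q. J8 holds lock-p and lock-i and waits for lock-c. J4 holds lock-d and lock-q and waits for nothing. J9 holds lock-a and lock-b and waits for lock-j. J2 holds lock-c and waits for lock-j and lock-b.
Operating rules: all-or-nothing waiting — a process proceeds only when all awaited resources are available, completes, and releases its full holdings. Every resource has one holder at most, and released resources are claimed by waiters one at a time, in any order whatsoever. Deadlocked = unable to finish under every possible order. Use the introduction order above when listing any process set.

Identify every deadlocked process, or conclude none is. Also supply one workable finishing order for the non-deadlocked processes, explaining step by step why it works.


Nothing here is deadlocked.
Key observation: every chain of waits terminates; starting from the processes that wait on nothing, all the rest unlock in turn.
One completion order for the rest: J4, J3, J6, J9, J2, J8.
Walking it through:
  J4 waits on nothing -> runs at once and releases lock-d and lock-q
  J3: everything it awaited (lock-q) is free; runs, freeing lock-m and lock-e
  J6: everything it awaited (lock-e) is free; runs, freeing lock-j and lock-t
  J9: everything it awaited (lock-j) is free; runs, freeing lock-a and lock-b
  J2: everything it awaited (lock-j and lock-b) is free; runs, freeing lock-c
  J8: everything it awaited (lock-c) is free; runs, freeing lock-p and lock-i


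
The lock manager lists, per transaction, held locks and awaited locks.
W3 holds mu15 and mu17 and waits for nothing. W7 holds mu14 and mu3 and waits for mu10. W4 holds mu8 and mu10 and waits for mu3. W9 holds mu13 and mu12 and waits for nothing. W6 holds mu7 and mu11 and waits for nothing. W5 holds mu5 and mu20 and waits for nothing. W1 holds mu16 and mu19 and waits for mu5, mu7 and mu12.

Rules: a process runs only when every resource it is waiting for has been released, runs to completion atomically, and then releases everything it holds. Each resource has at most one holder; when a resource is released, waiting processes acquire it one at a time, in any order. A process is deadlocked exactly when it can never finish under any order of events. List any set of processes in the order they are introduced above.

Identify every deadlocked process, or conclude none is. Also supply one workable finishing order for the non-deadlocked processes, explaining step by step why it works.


Deadlocked: W7 and W4.
Key observation: the knot is the closed ring of waits W7 -> W4 -> W7; no other process is dragged down with it.
A valid finishing order for the others: W6, W5, W9, W1, W3.
Step-by-step check:
  W6 waits on nothing -> runs at once and releases mu7 and mu11
  W5 waits on nothing -> runs at once and releases mu5 and mu20
  W9 waits on nothing -> runs at once and releases mu13 and mu12
  run W1 (all its waits — mu5, mu7 and mu12 — are resolved); releases mu16 and mu19
  W3 waits on nothing -> runs at once and releases mu15 and mu17


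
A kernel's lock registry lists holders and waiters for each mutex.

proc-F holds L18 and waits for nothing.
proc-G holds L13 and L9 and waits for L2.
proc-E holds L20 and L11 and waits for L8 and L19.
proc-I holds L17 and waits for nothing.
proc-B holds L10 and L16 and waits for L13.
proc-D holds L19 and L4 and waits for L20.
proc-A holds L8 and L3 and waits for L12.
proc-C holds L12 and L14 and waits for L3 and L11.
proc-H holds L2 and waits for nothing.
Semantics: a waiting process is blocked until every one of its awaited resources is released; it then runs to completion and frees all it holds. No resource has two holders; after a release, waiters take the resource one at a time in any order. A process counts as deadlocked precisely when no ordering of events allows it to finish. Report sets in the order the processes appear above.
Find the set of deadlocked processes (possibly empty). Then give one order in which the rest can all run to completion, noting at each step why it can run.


Deadlocked set: proc-E, proc-D, proc-A and proc-C.
Key observation: the cycle proc-E -> proc-D -> proc-E can never break — each member waits on the next; proc-A and proc-C are caught in further circular waits.
A valid finishing order for the others: proc-F, proc-I, proc-H, proc-G, proc-B.
Step-by-step check:
  proc-F: no waits; runs immediately, freeing L18
  proc-I: no waits; runs immediately, freeing L17
  proc-H: no waits; runs immediately, freeing L2
  proc-G waits on L2 — all released -> runs and releases L13 and L9
  proc-B waits on L13 — all released -> runs and releases L10 and L16


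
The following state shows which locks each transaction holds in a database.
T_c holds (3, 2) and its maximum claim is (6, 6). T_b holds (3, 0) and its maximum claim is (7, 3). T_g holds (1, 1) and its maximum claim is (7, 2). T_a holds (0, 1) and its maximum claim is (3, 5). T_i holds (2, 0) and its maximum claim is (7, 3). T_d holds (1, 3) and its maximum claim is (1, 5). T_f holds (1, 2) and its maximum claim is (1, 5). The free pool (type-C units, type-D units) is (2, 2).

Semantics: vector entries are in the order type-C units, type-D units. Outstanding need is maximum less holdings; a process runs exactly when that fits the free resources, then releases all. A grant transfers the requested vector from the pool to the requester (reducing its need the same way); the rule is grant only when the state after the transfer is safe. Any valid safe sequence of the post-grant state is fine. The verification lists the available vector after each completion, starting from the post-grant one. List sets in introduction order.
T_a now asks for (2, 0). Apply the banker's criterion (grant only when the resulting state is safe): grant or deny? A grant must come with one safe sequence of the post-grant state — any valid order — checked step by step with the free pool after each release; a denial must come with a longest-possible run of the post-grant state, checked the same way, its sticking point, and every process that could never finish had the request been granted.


GRANT: granting preserves safety; a valid post-grant sequence is T_d, T_a, T_f, T_c, T_b, T_i, T_g.
Key observation: with (0, 2) left after the transfer, T_d can run at once — the state stays safe.
Check on the post-grant state, step by step:
  pool = (0, 2)
  T_d: need (0, 2) fits (0, 2); releases (1, 3), pool now (1, 5)
  T_a: need (1, 4) fits (1, 5); releases (2, 1), pool now (3, 6)
  T_f: need (0, 3) fits (3, 6); releases (1, 2), pool now (4, 8)
  T_c: need (3, 4) fits (4, 8); releases (3, 2), pool now (7, 10)
  T_b: need (4, 3) fits (7, 10); releases (3, 0), pool now (10, 10)
  T_i: need (5, 3) fits (10, 10); releases (2, 0), pool now (12, 10)
  T_g: need (6, 1) fits (12, 10); releases (1, 1), pool now (13, 11)


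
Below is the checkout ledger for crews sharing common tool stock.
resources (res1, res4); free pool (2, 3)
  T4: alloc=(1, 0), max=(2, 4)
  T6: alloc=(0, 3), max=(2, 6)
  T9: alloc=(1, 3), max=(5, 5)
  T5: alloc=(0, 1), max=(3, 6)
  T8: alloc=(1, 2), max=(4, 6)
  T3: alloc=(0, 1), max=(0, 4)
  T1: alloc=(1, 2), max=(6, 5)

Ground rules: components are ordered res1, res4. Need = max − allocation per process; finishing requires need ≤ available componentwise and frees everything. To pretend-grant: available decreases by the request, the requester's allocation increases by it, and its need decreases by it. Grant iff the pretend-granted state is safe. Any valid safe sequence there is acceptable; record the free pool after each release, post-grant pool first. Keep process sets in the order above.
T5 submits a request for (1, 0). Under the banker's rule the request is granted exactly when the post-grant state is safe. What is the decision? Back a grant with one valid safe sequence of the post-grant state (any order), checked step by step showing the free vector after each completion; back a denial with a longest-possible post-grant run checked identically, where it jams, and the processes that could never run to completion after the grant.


GRANT: granting preserves safety; a valid post-grant sequence is T3, T4, T6, T5, T8, T9, T1.
Key observation: post-grant, (1, 3) remains, and an order beginning with T3 completes everyone.
Verifying the post-grant state step by step:
  pool = (1, 3)
  T3: need (0, 3) fits (1, 3); releases (0, 1), pool now (1, 4)
  T4: need (1, 4) fits (1, 4); releases (1, 0), pool now (2, 4)
  T6: need (2, 3) fits (2, 4); releases (0, 3), pool now (2, 7)
  T5: need (2, 5) fits (2, 7); releases (1, 1), pool now (3, 8)
  T8: need (3, 4) fits (3, 8); releases (1, 2), pool now (4, 10)
  T9: need (4, 2) fits (4, 10); releases (1, 3), pool now (5, 13)
  T1: need (5, 3) fits (5, 13); releases (1, 2), pool now (6, 15)


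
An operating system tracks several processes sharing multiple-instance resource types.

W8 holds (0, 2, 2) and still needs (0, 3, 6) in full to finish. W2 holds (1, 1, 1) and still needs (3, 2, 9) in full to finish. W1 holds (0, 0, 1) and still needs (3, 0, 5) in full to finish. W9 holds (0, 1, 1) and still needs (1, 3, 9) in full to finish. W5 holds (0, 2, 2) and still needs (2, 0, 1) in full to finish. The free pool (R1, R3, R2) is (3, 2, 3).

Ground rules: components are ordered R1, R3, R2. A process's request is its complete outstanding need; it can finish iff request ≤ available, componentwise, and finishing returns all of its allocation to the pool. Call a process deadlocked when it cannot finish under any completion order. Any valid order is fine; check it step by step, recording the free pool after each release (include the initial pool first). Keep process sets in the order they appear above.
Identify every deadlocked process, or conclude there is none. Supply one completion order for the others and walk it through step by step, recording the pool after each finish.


Deadlocked: W2 and W9.
Key observation: even finishing W5, W1, W8 leaves just (3, 6, 8) free — too little R2 for any of the remaining processes.
A valid finishing order for the others: W5, W1, W8. Step-by-step check:
  pool = (3, 2, 3)
  W5: need (2, 0, 1) fits (3, 2, 3); releases (0, 2, 2), pool now (3, 4, 5)
  W1: need (3, 0, 5) fits (3, 4, 5); releases (0, 0, 1), pool now (3, 4, 6)
  W8: need (0, 3, 6) fits (3, 4, 6); releases (0, 2, 2), pool now (3, 6, 8)
The stuck group stays short no matter what:
  W2 still needs (3, 2, 9) but only (3, 6, 8) is free — short on R2
  W9 still needs (1, 3, 9) but only (3, 6, 8) is free — short on R2


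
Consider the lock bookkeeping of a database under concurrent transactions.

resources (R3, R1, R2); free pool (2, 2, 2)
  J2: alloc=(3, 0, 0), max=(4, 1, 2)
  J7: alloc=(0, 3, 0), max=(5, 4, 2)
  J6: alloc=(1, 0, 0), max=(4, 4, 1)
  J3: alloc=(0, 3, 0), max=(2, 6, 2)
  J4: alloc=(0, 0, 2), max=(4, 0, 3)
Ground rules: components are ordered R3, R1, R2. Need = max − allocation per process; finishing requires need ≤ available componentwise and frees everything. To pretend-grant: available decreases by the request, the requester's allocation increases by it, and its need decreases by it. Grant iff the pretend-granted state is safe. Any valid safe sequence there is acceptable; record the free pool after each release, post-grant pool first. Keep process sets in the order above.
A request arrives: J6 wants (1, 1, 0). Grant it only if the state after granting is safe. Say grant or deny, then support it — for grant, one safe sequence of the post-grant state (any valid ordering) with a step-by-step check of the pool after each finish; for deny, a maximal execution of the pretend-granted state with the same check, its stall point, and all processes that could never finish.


DENY. Granting would leave the state unsafe.
Key observation: after J2, J4 the pool peaks at (4, 1, 4), and each blocked process is short somewhere: J7 on R3; J6 on R1; J3 on R1.
Pretend the grant happened; the run J2, J4 goes as far as possible. Walking it through:
  pool = (1, 1, 2)
  J2 needs (1, 1, 2) <= (1, 1, 2) -> finishes; pool += (3, 0, 0) = (4, 1, 2)
  J4 needs (4, 0, 1) <= (4, 1, 2) -> finishes; pool += (0, 0, 2) = (4, 1, 4)
  J7 cannot run: need (5, 1, 2) vs free (4, 1, 4) (insufficient R3)
  J6 cannot run: need (2, 3, 1) vs free (4, 1, 4) (insufficient R1)
  J3 cannot run: need (2, 3, 2) vs free (4, 1, 4) (insufficient R1)
Processes that could never finish after the grant: J7, J6 and J3.


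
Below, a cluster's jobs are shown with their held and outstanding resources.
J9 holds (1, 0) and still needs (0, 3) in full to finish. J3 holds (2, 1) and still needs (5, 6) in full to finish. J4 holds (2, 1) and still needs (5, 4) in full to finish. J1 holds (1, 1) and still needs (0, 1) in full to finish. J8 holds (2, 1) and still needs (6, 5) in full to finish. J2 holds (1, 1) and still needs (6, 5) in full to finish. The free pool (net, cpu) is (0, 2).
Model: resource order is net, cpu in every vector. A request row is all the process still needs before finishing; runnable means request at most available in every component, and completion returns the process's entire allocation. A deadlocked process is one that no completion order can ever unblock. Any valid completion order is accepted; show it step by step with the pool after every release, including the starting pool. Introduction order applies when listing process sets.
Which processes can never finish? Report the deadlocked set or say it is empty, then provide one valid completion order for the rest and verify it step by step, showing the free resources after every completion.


Deadlocked set: J3, J4, J8 and J2.
Key observation: the wall is net: completing J1, J9 brings the pool only to (2, 3), and all the rest need more.
A valid finishing order for the others: J1, J9. Verifying each step:
  pool = (0, 2)
  J1: need (0, 1) fits (0, 2); releases (1, 1), pool now (1, 3)
  J9: need (0, 3) fits (1, 3); releases (1, 0), pool now (2, 3)
None of the blocked processes ever fits:
  J3 cannot run: need (5, 6) vs free (2, 3) (insufficient net and cpu)
  J4 cannot run: need (5, 4) vs free (2, 3) (insufficient net and cpu)
  J8 cannot run: need (6, 5) vs free (2, 3) (insufficient net and cpu)
  J2 cannot run: need (6, 5) vs free (2, 3) (insufficient net and cpu)


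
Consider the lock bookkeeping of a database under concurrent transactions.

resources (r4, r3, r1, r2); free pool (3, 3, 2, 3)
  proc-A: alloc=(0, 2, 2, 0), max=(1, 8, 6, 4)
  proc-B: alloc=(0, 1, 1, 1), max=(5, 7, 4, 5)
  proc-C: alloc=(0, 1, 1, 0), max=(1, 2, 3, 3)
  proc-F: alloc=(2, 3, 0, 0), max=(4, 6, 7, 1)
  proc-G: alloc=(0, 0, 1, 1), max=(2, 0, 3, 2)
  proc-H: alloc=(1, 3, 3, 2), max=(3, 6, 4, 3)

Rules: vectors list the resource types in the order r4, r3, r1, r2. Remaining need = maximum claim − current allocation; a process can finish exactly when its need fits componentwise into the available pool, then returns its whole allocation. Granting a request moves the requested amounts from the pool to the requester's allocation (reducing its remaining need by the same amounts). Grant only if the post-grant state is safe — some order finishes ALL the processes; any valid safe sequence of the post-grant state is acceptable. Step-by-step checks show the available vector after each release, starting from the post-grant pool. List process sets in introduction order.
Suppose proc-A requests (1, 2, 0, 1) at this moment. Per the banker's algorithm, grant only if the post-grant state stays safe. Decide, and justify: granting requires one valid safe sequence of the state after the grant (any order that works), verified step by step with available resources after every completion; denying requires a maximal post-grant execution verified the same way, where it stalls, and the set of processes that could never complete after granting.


DENY — the pretend-granted state is unsafe.
Key observation: once proc-G, proc-C finish, the pool peaks at (2, 2, 4, 3) — and every remaining process still needs more r3 than that.
After a pretend grant, a maximal execution: proc-G, proc-C — then nothing else fits. Verifying each step:
  pool = (2, 1, 2, 2)
  proc-G needs (2, 0, 2, 1) <= (2, 1, 2, 2) -> finishes; pool += (0, 0, 1, 1) = (2, 1, 3, 3)
  proc-C needs (1, 1, 2, 3) <= (2, 1, 3, 3) -> finishes; pool += (0, 1, 1, 0) = (2, 2, 4, 3)
  proc-A cannot run: need (0, 4, 4, 3) vs free (2, 2, 4, 3) (insufficient r3)
  proc-B cannot run: need (5, 6, 3, 4) vs free (2, 2, 4, 3) (insufficient r4, r3 and r2)
  proc-F cannot run: need (2, 3, 7, 1) vs free (2, 2, 4, 3) (insufficient r3 and r1)
  proc-H cannot run: need (2, 3, 1, 1) vs free (2, 2, 4, 3) (insufficient r3)
Processes that could never finish after the grant: proc-A, proc-B, proc-F and proc-H.


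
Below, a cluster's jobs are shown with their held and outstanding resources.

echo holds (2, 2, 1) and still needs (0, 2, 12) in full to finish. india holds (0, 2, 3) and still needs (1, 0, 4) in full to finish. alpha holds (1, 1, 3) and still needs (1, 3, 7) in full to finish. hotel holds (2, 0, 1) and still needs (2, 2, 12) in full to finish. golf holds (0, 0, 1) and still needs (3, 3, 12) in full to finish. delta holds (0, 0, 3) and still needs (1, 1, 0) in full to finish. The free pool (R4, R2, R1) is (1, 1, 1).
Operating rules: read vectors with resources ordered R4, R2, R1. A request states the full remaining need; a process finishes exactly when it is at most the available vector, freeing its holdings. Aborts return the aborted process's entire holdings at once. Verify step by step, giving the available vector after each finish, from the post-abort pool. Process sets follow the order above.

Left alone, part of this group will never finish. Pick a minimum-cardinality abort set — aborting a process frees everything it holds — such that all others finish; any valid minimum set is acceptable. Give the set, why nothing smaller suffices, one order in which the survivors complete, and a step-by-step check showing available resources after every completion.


Minimum abort set: echo and golf.
Key observation: the returned (2, 2, 2) from echo and golf is what brings hotel — unrunnable before, under any order — into play at step 4.
Minimality, checking each single-abort alternative: echo alone leaves hotel blocked (short on R1); india alone leaves echo blocked (short on R1); alpha alone leaves echo blocked (short on R1); hotel alone leaves echo blocked (short on R1); golf alone leaves echo blocked (short on R1); delta alone leaves echo blocked (short on R1).
Survivors finish in the order: delta, india, alpha, hotel. Verifying each step (pool after the aborts first):
  pool = (3, 3, 3)
  delta needs (1, 1, 0) <= (3, 3, 3) -> finishes; pool += (0, 0, 3) = (3, 3, 6)
  india needs (1, 0, 4) <= (3, 3, 6) -> finishes; pool += (0, 2, 3) = (3, 5, 9)
  alpha needs (1, 3, 7) <= (3, 5, 9) -> finishes; pool += (1, 1, 3) = (4, 6, 12)
  hotel needs (2, 2, 12) <= (4, 6, 12) -> finishes; pool += (2, 0, 1) = (6, 6, 13)


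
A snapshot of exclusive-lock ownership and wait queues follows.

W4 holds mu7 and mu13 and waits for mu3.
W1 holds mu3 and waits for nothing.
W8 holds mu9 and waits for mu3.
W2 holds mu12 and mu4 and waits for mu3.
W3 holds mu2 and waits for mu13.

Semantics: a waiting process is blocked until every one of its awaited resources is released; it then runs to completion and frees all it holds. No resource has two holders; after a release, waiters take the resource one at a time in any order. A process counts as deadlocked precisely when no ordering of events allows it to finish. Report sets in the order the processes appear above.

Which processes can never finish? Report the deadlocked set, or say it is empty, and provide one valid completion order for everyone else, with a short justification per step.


Nothing here is deadlocked.
Key observation: all waits point, directly or indirectly, at processes that can finish, so nothing is permanently blocked.
A valid finishing order for the others: W1, W4, W8, W3, W2.
Step-by-step check:
  W1 waits on nothing -> runs at once and releases mu3
  run W4 (all its waits — mu3 — are resolved); releases mu7 and mu13
  run W8 (all its waits — mu3 — are resolved); releases mu9
  run W3 (all its waits — mu13 — are resolved); releases mu2
  run W2 (all its waits — mu3 — are resolved); releases mu12 and mu4


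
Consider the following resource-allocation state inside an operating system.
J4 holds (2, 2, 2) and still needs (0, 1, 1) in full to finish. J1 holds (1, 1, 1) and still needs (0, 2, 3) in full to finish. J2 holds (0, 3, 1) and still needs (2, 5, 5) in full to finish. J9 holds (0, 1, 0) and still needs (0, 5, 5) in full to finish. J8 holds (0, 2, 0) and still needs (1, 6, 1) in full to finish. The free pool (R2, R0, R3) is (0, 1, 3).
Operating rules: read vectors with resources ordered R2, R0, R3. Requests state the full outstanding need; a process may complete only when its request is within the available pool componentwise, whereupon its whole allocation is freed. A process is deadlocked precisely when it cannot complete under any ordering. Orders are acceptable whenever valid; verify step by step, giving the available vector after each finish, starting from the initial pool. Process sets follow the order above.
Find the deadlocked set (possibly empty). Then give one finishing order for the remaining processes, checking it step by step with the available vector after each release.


Deadlocked: J2, J9 and J8.
Key observation: the wall is R0: completing J4, J1 brings the pool only to (3, 4, 6), and all the rest need more.
The rest can finish in the order J4, J1. Step-by-step check:
  pool = (0, 1, 3)
  run J4 (needs (0, 1, 1), free (0, 1, 3)); after release of (2, 2, 2) the pool is (2, 3, 5)
  run J1 (needs (0, 2, 3), free (2, 3, 5)); after release of (1, 1, 1) the pool is (3, 4, 6)
The stuck group stays short no matter what:
  J2 cannot run: need (2, 5, 5) vs free (3, 4, 6) (insufficient R0)
  J9 cannot run: need (0, 5, 5) vs free (3, 4, 6) (insufficient R0)
  J8 cannot run: need (1, 6, 1) vs free (3, 4, 6) (insufficient R0)


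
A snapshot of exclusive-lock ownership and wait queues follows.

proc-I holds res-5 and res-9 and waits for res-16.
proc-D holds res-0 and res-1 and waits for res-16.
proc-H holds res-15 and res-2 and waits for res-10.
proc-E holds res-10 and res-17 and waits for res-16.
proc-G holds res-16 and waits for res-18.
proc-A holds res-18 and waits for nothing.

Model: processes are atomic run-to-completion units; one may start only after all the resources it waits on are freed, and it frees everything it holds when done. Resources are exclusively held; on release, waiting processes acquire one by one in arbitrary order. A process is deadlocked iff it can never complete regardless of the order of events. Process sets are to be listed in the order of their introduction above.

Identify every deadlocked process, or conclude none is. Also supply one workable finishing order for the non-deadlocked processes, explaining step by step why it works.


Nothing here is deadlocked.
Key observation: all waits point, directly or indirectly, at processes that can finish, so nothing is permanently blocked.
A valid finishing order for the others: proc-A, proc-G, proc-I, proc-E, proc-H, proc-D.
Check, step by step:
  proc-A waits on nothing -> runs at once and releases res-18
  proc-G: everything it awaited (res-18) is free; runs, freeing res-16
  proc-I: everything it awaited (res-16) is free; runs, freeing res-5 and res-9
  proc-E: everything it awaited (res-16) is free; runs, freeing res-10 and res-17
  proc-H: everything it awaited (res-10) is free; runs, freeing res-15 and res-2
  proc-D: everything it awaited (res-16) is free; runs, freeing res-0 and res-1


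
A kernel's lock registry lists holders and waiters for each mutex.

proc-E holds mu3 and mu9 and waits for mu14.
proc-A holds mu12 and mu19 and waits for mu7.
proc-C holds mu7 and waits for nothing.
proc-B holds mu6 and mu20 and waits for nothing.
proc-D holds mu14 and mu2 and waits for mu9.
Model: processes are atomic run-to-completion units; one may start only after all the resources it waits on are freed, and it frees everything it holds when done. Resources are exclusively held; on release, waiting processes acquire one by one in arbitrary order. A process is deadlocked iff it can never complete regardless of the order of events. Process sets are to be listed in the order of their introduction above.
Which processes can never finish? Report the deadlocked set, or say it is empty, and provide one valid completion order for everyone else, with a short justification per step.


Deadlocked: proc-E and proc-D.
Key observation: the cycle proc-E -> proc-D -> proc-E can never break — each member waits on the next; no other process is dragged down with it.
A valid finishing order for the others: proc-C, proc-B, proc-A.
Walking it through:
  run proc-C (it waits on nothing); releases mu7
  run proc-B (it waits on nothing); releases mu6 and mu20
  proc-A waits on mu7 — all released -> runs and releases mu12 and mu19


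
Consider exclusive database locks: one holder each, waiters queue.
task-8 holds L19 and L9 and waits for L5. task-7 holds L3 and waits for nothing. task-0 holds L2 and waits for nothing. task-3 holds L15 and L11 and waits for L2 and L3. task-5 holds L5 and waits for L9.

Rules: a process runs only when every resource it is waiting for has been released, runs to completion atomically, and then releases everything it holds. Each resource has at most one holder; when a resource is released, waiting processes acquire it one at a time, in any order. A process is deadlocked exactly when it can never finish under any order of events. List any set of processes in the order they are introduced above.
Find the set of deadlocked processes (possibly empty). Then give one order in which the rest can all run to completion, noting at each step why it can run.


Deadlocked set: task-8 and task-5.
Key observation: nobody on the ring task-8 -> task-5 -> task-8 can start until another member finishes, which never happens; no other process is dragged down with it.
A valid finishing order for the others: task-7, task-0, task-3.
Step-by-step check:
  run task-7 (it waits on nothing); releases L3
  run task-0 (it waits on nothing); releases L2
  task-3: everything it awaited (L2 and L3) is free; runs, freeing L15 and L11


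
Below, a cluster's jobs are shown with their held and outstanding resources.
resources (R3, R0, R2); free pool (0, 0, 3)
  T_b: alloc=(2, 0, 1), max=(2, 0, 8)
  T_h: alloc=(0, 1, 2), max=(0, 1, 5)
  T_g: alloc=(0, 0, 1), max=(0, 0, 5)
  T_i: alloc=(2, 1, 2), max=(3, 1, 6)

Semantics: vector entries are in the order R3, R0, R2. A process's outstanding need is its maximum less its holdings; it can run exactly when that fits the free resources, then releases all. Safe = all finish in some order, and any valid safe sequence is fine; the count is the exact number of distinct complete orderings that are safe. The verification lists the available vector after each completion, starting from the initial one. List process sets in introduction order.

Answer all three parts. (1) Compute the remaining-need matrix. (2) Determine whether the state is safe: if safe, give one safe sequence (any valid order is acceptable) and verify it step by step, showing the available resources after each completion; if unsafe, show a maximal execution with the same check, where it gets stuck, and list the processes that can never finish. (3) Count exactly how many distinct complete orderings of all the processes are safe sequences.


(1) Remaining need (order R3, R0, R2):
  T_b: (0, 0, 7)
  T_h: (0, 0, 3)
  T_g: (0, 0, 4)
  T_i: (1, 0, 4)
(2) UNSAFE.
Key observation: after T_h, T_g the pool peaks at (0, 1, 6), and each blocked process is short somewhere: T_b on R2; T_i on R3.
A maximal execution: T_h, T_g — then nothing else fits. Check, step by step:
  pool = (0, 0, 3)
  run T_h (needs (0, 0, 3), free (0, 0, 3)); after release of (0, 1, 2) the pool is (0, 1, 5)
  run T_g (needs (0, 0, 4), free (0, 1, 5)); after release of (0, 0, 1) the pool is (0, 1, 6)
  T_b cannot run: need (0, 0, 7) vs free (0, 1, 6) (insufficient R2)
  T_i cannot run: need (1, 0, 4) vs free (0, 1, 6) (insufficient R3)
Never able to finish: T_b and T_i.
(3) Precisely 0 of the possible complete orderings are safe sequences.


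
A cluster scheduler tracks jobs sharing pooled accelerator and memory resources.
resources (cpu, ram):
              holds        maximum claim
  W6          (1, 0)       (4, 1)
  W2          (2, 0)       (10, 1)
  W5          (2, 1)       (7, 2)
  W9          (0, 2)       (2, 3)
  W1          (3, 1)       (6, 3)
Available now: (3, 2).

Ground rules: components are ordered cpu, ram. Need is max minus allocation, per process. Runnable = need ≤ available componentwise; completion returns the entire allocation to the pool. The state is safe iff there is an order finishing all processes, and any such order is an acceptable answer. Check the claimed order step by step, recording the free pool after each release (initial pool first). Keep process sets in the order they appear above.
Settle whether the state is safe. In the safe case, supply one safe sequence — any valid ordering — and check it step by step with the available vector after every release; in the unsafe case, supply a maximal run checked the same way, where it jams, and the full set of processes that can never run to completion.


The state is SAFE; one workable sequence: W6, W1, W9, W5, W2.
Key observation: W6 marks the first exact bind of the order: its need (3, 1) fits the free (3, 2) with zero slack on a requested resource.
Verifying each step:
  pool = (3, 2)
  run W6 (needs (3, 1), free (3, 2)); after release of (1, 0) the pool is (4, 2)
  run W1 (needs (3, 2), free (4, 2)); after release of (3, 1) the pool is (7, 3)
  run W9 (needs (2, 1), free (7, 3)); after release of (0, 2) the pool is (7, 5)
  run W5 (needs (5, 1), free (7, 5)); after release of (2, 1) the pool is (9, 6)
  run W2 (needs (8, 1), free (9, 6)); after release of (2, 0) the pool is (11, 6)


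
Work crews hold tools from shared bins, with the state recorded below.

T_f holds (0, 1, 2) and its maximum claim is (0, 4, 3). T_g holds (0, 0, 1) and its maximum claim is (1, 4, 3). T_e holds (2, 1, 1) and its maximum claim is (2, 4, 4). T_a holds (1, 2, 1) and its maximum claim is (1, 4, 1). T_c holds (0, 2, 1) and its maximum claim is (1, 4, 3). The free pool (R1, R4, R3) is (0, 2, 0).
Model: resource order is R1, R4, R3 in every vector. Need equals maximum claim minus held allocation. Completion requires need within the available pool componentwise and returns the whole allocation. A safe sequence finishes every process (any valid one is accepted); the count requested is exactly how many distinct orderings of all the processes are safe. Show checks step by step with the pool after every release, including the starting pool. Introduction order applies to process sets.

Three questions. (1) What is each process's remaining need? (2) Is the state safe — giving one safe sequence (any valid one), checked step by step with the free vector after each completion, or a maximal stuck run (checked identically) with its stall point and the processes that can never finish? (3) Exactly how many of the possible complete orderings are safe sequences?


(1) Need matrix, components ordered R1, R4, R3:
  T_f: (0, 3, 1)
  T_g: (1, 4, 2)
  T_e: (0, 3, 3)
  T_a: (0, 2, 0)
  T_c: (1, 2, 2)
(2) The state is SAFE; one workable sequence: T_a, T_f, T_c, T_g, T_e.
Key observation: at T_a the run first touches a limit — (0, 2, 0) against (0, 2, 0), exact on a resource it actually requests.
Step-by-step check:
  pool = (0, 2, 0)
  run T_a (needs (0, 2, 0), free (0, 2, 0)); after release of (1, 2, 1) the pool is (1, 4, 1)
  run T_f (needs (0, 3, 1), free (1, 4, 1)); after release of (0, 1, 2) the pool is (1, 5, 3)
  run T_c (needs (1, 2, 2), free (1, 5, 3)); after release of (0, 2, 1) the pool is (1, 7, 4)
  run T_g (needs (1, 4, 2), free (1, 7, 4)); after release of (0, 0, 1) the pool is (1, 7, 5)
  run T_e (needs (0, 3, 3), free (1, 7, 5)); after release of (2, 1, 1) the pool is (3, 8, 6)
(3) Exactly 6 of the possible complete orderings are safe sequences.


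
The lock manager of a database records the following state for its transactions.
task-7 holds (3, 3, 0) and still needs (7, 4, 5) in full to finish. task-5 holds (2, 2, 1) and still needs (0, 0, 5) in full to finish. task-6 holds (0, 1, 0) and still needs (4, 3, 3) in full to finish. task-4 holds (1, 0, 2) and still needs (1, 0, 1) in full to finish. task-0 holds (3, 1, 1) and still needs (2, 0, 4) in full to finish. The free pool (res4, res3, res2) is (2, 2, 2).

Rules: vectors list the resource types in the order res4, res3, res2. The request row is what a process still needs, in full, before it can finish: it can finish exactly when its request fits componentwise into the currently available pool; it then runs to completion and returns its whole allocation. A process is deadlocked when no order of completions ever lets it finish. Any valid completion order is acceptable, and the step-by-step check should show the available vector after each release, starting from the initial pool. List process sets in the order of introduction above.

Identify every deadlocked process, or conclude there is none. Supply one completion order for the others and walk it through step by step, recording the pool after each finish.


No process is deadlocked.
Key observation: task-4 fits the free pool immediately, and its release cascades until everyone finishes.
A valid finishing order for the others: task-4, task-0, task-6, task-5, task-7. Walking it through:
  pool = (2, 2, 2)
  run task-4 (needs (1, 0, 1), free (2, 2, 2)); after release of (1, 0, 2) the pool is (3, 2, 4)
  run task-0 (needs (2, 0, 4), free (3, 2, 4)); after release of (3, 1, 1) the pool is (6, 3, 5)
  run task-6 (needs (4, 3, 3), free (6, 3, 5)); after release of (0, 1, 0) the pool is (6, 4, 5)
  run task-5 (needs (0, 0, 5), free (6, 4, 5)); after release of (2, 2, 1) the pool is (8, 6, 6)
  run task-7 (needs (7, 4, 5), free (8, 6, 6)); after release of (3, 3, 0) the pool is (11, 9, 6)


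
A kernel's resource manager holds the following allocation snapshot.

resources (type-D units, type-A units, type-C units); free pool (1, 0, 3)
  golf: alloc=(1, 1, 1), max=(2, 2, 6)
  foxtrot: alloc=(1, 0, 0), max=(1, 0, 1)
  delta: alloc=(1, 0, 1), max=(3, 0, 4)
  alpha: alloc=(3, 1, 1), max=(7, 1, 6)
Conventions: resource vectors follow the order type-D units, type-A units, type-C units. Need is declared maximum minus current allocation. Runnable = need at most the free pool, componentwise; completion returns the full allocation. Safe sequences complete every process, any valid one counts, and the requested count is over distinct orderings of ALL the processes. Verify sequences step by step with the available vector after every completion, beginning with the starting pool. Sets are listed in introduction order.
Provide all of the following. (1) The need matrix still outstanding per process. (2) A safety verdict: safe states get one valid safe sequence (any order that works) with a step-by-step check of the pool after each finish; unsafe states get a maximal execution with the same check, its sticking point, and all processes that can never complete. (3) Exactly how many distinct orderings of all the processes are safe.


(1) Need matrix, components ordered type-D units, type-A units, type-C units:
  golf: (1, 1, 5)
  foxtrot: (0, 0, 1)
  delta: (2, 0, 3)
  alpha: (4, 0, 5)
(2) The state is UNSAFE.
Key observation: once foxtrot, delta finish, the pool peaks at (3, 0, 4) — and every remaining process still needs more type-C units than that.
A maximal execution: foxtrot, delta — then nothing else fits. Walking it through:
  pool = (1, 0, 3)
  foxtrot: need (0, 0, 1) fits (1, 0, 3); releases (1, 0, 0), pool now (2, 0, 3)
  delta: need (2, 0, 3) fits (2, 0, 3); releases (1, 0, 1), pool now (3, 0, 4)
  blocked: golf wants (1, 1, 5), pool (3, 0, 4) — not enough type-A units and type-C units
  blocked: alpha wants (4, 0, 5), pool (3, 0, 4) — not enough type-D units and type-C units
Never able to finish: golf and alpha.
(3) The exact count: 0 of the possible complete orderings are safe sequences.


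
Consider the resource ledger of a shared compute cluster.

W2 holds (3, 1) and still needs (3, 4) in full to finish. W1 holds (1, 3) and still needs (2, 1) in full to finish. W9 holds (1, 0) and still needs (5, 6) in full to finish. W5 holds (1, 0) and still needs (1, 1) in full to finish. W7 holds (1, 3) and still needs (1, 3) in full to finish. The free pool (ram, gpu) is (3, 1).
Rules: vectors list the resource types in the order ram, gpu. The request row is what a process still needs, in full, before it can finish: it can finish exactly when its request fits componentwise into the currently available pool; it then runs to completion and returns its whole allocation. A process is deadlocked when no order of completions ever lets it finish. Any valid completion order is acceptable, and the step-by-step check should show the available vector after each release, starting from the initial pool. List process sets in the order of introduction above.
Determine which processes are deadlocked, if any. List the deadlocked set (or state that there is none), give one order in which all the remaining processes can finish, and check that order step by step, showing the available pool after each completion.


Nothing here is deadlocked.
Key observation: no deadlock: W1 fits now, and the freed resources carry the rest through.
A valid finishing order for the others: W1, W2, W5, W7, W9. Step-by-step check:
  pool = (3, 1)
  W1 needs (2, 1) <= (3, 1) -> finishes; pool += (1, 3) = (4, 4)
  W2 needs (3, 4) <= (4, 4) -> finishes; pool += (3, 1) = (7, 5)
  W5 needs (1, 1) <= (7, 5) -> finishes; pool += (1, 0) = (8, 5)
  W7 needs (1, 3) <= (8, 5) -> finishes; pool += (1, 3) = (9, 8)
  W9 needs (5, 6) <= (9, 8) -> finishes; pool += (1, 0) = (10, 8)
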